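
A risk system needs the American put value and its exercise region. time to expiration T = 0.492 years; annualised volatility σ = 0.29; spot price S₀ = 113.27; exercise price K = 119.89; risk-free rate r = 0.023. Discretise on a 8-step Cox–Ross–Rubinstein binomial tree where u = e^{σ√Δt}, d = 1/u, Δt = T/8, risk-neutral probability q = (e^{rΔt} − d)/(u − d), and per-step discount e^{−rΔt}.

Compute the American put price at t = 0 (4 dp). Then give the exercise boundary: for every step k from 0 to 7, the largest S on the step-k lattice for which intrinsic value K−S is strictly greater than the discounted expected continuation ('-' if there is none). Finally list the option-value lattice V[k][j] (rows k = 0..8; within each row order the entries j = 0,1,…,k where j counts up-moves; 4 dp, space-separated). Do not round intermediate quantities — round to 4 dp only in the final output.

price = 12.6973
boundary = - - - 91.2882 84.9535 91.2882 98.0953 105.4099
tree:
12.6973
17.1918 8.0906
22.5599 11.6956 4.3895
28.6018 16.3829 6.8869 1.8222
34.9365 22.1156 10.5076 3.1662 0.4389
40.8317 28.6018 15.4783 5.4026 0.8649 0.0000
46.3177 34.9365 21.7947 8.9974 1.7045 0.0000 0.0000
51.4231 40.8317 28.6018 14.4801 3.3591 0.0000 0.0000 0.0000
56.1742 46.3177 34.9365 21.7947 6.6200 0.0000 0.0000 0.0000 0.0000

Δt=0.06150, u=1.07457, d=0.93061, q=0.49186, disc=e^(-rΔt)=0.99859
k=8 terminal: V=max(K-S,0) → 56.1742 46.3177 34.9365 21.7947 6.6200 0.0000 0.0000 0.0000 0.0000
k=7: j=0 S=68.4669 intr=51.4231 cont=51.2536 V=51.4231[EX]; j=1 S=79.0583 intr=40.8317 cont=40.6622 V=40.8317[EX]; j=2 S=91.2882 intr=28.6018 cont=28.4324 V=28.6018[EX]; j=3 S=105.4099 intr=14.4801 cont=14.3106 V=14.4801[EX]; j=4 S=121.7162 intr=0.0000 cont=3.3591 V=3.3591[hold]; j=5 S=140.5449 intr=0.0000 cont=0.0000 V=0.0000[hold]; j=6 S=162.2864 intr=0.0000 cont=0.0000 V=0.0000[hold]; j=7 S=187.3911 intr=0.0000 cont=0.0000 V=0.0000[hold]  S*(7)=105.4099
k=6: j=0 S=73.5723 intr=46.3177 cont=46.1483 V=46.3177[EX]; j=1 S=84.9535 intr=34.9365 cont=34.7671 V=34.9365[EX]; j=2 S=98.0953 intr=21.7947 cont=21.6253 V=21.7947[EX]; j=3 S=113.2700 intr=6.6200 cont=8.9974 V=8.9974[hold]; j=4 S=130.7922 intr=0.0000 cont=1.7045 V=1.7045[hold]; j=5 S=151.0249 intr=0.0000 cont=0.0000 V=0.0000[hold]; j=6 S=174.3876 intr=0.0000 cont=0.0000 V=0.0000[hold]  S*(6)=98.0953
k=5: j=0 S=79.0583 intr=40.8317 cont=40.6622 V=40.8317[EX]; j=1 S=91.2882 intr=28.6018 cont=28.4324 V=28.6018[EX]; j=2 S=105.4099 intr=14.4801 cont=15.4783 V=15.4783[hold]; j=3 S=121.7162 intr=0.0000 cont=5.4026 V=5.4026[hold]; j=4 S=140.5449 intr=0.0000 cont=0.8649 V=0.8649[hold]; j=5 S=162.2864 intr=0.0000 cont=0.0000 V=0.0000[hold]  S*(5)=91.2882
k=4: j=0 S=84.9535 intr=34.9365 cont=34.7671 V=34.9365[EX]; j=1 S=98.0953 intr=21.7947 cont=22.1156 V=22.1156[hold]; j=2 S=113.2700 intr=6.6200 cont=10.5076 V=10.5076[hold]; j=3 S=130.7922 intr=0.0000 cont=3.1662 V=3.1662[hold]; j=4 S=151.0249 intr=0.0000 cont=0.4389 V=0.4389[hold]  S*(4)=84.9535
k=3: j=0 S=91.2882 intr=28.6018 cont=28.5899 V=28.6018[EX]; j=1 S=105.4099 intr=14.4801 cont=16.3829 V=16.3829[hold]; j=2 S=121.7162 intr=0.0000 cont=6.8869 V=6.8869[hold]; j=3 S=140.5449 intr=0.0000 cont=1.8222 V=1.8222[hold]  S*(3)=91.2882
k=2: j=0 S=98.0953 intr=21.7947 cont=22.5599 V=22.5599[hold]; j=1 S=113.2700 intr=6.6200 cont=11.6956 V=11.6956[hold]; j=2 S=130.7922 intr=0.0000 cont=4.3895 V=4.3895[hold]  S*(2)=-
k=1: j=0 S=105.4099 intr=14.4801 cont=17.1918 V=17.1918[hold]; j=1 S=121.7162 intr=0.0000 cont=8.0906 V=8.0906[hold]  S*(1)=-
k=0: j=0 S=113.2700 intr=6.6200 cont=12.6973 V=12.6973[hold]  S*(0)=-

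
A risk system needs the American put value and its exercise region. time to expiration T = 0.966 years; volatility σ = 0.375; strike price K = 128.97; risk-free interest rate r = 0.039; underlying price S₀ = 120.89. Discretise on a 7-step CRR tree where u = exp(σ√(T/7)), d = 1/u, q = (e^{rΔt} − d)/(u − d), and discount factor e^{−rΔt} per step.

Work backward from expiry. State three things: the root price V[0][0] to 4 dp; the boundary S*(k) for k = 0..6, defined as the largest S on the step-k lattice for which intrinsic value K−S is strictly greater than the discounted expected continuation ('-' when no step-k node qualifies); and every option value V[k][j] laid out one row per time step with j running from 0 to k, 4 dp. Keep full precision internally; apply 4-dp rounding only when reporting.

price = 20.5099
boundary = - - - 79.5959 91.4935 79.5959 91.4935
tree:
20.5099
28.5059 12.2319
38.2625 18.4440 5.7595
49.3741 26.8677 9.6880 1.6445
59.7247 37.4765 15.8811 3.2075 0.0000
68.7292 49.3741 25.0948 6.2561 0.0000 0.0000
76.5628 59.7247 37.4765 12.2024 0.0000 0.0000 0.0000
83.3778 68.7292 49.3741 23.8004 0.0000 0.0000 0.0000 0.0000

params: Δt=0.13800 u=1.14948 d=0.86996 q=0.48454 e^(-rΔt)=0.99463
t_7 payoffs: 83.3778 68.7292 49.3741 23.8004 0.0000 0.0000 0.0000 0.0000
t_6: node(6,0) S=52.4072 payoff=76.5628 vs cont=75.8706 → 76.5628 [stop]  node(6,1) S=69.2453 payoff=59.7247 vs cont=59.0324 → 59.7247 [stop]  node(6,2) S=91.4935 payoff=37.4765 vs cont=36.7842 → 37.4765 [stop]  node(6,3) S=120.8900 payoff=8.0800 vs cont=12.2024 → 12.2024 [wait]  node(6,4) S=159.7314 payoff=0.0000 vs cont=0.0000 → 0.0000 [wait]  node(6,5) S=211.0524 payoff=0.0000 vs cont=0.0000 → 0.0000 [wait]  node(6,6) S=278.8625 payoff=0.0000 vs cont=0.0000 → 0.0000 [wait]  ⇒ S*(6)=91.4935
t_5: node(5,0) S=60.2408 payoff=68.7292 vs cont=68.0370 → 68.7292 [stop]  node(5,1) S=79.5959 payoff=49.3741 vs cont=48.6819 → 49.3741 [stop]  node(5,2) S=105.1696 payoff=23.8004 vs cont=25.0948 → 25.0948 [wait]  node(5,3) S=138.9602 payoff=0.0000 vs cont=6.2561 → 6.2561 [wait]  node(5,4) S=183.6074 payoff=0.0000 vs cont=0.0000 → 0.0000 [wait]  node(5,5) S=242.5997 payoff=0.0000 vs cont=0.0000 → 0.0000 [wait]  ⇒ S*(5)=79.5959
t_4: node(4,0) S=69.2453 payoff=59.7247 vs cont=59.0324 → 59.7247 [stop]  node(4,1) S=91.4935 payoff=37.4765 vs cont=37.4081 → 37.4765 [stop]  node(4,2) S=120.8900 payoff=8.0800 vs cont=15.8811 → 15.8811 [wait]  node(4,3) S=159.7314 payoff=0.0000 vs cont=3.2075 → 3.2075 [wait]  node(4,4) S=211.0524 payoff=0.0000 vs cont=0.0000 → 0.0000 [wait]  ⇒ S*(4)=91.4935
t_3: node(3,0) S=79.5959 payoff=49.3741 vs cont=48.6819 → 49.3741 [stop]  node(3,1) S=105.1696 payoff=23.8004 vs cont=26.8677 → 26.8677 [wait]  node(3,2) S=138.9602 payoff=0.0000 vs cont=9.6880 → 9.6880 [wait]  node(3,3) S=183.6074 payoff=0.0000 vs cont=1.6445 → 1.6445 [wait]  ⇒ S*(3)=79.5959
t_2: node(2,0) S=91.4935 payoff=37.4765 vs cont=38.2625 → 38.2625 [wait]  node(2,1) S=120.8900 payoff=8.0800 vs cont=18.4440 → 18.4440 [wait]  node(2,2) S=159.7314 payoff=0.0000 vs cont=5.7595 → 5.7595 [wait]  ⇒ S*(2)=-
t_1: node(1,0) S=105.1696 payoff=23.8004 vs cont=28.5059 → 28.5059 [wait]  node(1,1) S=138.9602 payoff=0.0000 vs cont=12.2319 → 12.2319 [wait]  ⇒ S*(1)=-
t_0: node(0,0) S=120.8900 payoff=8.0800 vs cont=20.5099 → 20.5099 [wait]  ⇒ S*(0)=-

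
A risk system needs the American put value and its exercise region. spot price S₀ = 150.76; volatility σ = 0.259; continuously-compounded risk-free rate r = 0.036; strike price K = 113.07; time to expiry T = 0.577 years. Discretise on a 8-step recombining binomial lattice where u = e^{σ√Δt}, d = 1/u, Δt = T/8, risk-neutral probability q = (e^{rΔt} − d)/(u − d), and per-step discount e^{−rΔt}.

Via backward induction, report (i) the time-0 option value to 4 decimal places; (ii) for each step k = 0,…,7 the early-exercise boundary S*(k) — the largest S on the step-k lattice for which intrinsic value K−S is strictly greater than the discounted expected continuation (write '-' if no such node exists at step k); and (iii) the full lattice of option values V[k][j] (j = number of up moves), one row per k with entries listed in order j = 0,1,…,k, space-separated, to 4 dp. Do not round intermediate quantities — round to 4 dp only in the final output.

params: Δt=0.07212 u=1.07203 d=0.93281 q=0.50129 e^(-rΔt)=0.99741
t_8 payoffs: 26.6490 13.7502 0.0000 0.0000 0.0000 0.0000 0.0000 0.0000 0.0000
t_7: node(7,0) S=92.6462 payoff=20.4238 vs cont=20.1306 → 20.4238 [stop]  node(7,1) S=106.4742 payoff=6.5958 vs cont=6.8395 → 6.8395 [wait]  node(7,2) S=122.3661 payoff=0.0000 vs cont=0.0000 → 0.0000 [wait]  node(7,3) S=140.6299 payoff=0.0000 vs cont=0.0000 → 0.0000 [wait]  node(7,4) S=161.6198 payoff=0.0000 vs cont=0.0000 → 0.0000 [wait]  node(7,5) S=185.7425 payoff=0.0000 vs cont=0.0000 → 0.0000 [wait]  node(7,6) S=213.4656 payoff=0.0000 vs cont=0.0000 → 0.0000 [wait]  node(7,7) S=245.3266 payoff=0.0000 vs cont=0.0000 → 0.0000 [wait]  ⇒ S*(7)=92.6462
t_6: node(6,0) S=99.3198 payoff=13.7502 vs cont=13.5788 → 13.7502 [stop]  node(6,1) S=114.1439 payoff=0.0000 vs cont=3.4021 → 3.4021 [wait]  node(6,2) S=131.1805 payoff=0.0000 vs cont=0.0000 → 0.0000 [wait]  node(6,3) S=150.7600 payoff=0.0000 vs cont=0.0000 → 0.0000 [wait]  node(6,4) S=173.2618 payoff=0.0000 vs cont=0.0000 → 0.0000 [wait]  node(6,5) S=199.1221 payoff=0.0000 vs cont=0.0000 → 0.0000 [wait]  node(6,6) S=228.8423 payoff=0.0000 vs cont=0.0000 → 0.0000 [wait]  ⇒ S*(6)=99.3198
t_5: node(5,0) S=106.4742 payoff=6.5958 vs cont=8.5406 → 8.5406 [wait]  node(5,1) S=122.3661 payoff=0.0000 vs cont=1.6923 → 1.6923 [wait]  node(5,2) S=140.6299 payoff=0.0000 vs cont=0.0000 → 0.0000 [wait]  node(5,3) S=161.6198 payoff=0.0000 vs cont=0.0000 → 0.0000 [wait]  node(5,4) S=185.7425 payoff=0.0000 vs cont=0.0000 → 0.0000 [wait]  node(5,5) S=213.4656 payoff=0.0000 vs cont=0.0000 → 0.0000 [wait]  ⇒ S*(5)=-
t_4: node(4,0) S=114.1439 payoff=0.0000 vs cont=5.0943 → 5.0943 [wait]  node(4,1) S=131.1805 payoff=0.0000 vs cont=0.8418 → 0.8418 [wait]  node(4,2) S=150.7600 payoff=0.0000 vs cont=0.0000 → 0.0000 [wait]  node(4,3) S=173.2618 payoff=0.0000 vs cont=0.0000 → 0.0000 [wait]  node(4,4) S=199.1221 payoff=0.0000 vs cont=0.0000 → 0.0000 [wait]  ⇒ S*(4)=-
t_3: node(3,0) S=122.3661 payoff=0.0000 vs cont=2.9549 → 2.9549 [wait]  node(3,1) S=140.6299 payoff=0.0000 vs cont=0.4187 → 0.4187 [wait]  node(3,2) S=161.6198 payoff=0.0000 vs cont=0.0000 → 0.0000 [wait]  node(3,3) S=185.7425 payoff=0.0000 vs cont=0.0000 → 0.0000 [wait]  ⇒ S*(3)=-
t_2: node(2,0) S=131.1805 payoff=0.0000 vs cont=1.6791 → 1.6791 [wait]  node(2,1) S=150.7600 payoff=0.0000 vs cont=0.2083 → 0.2083 [wait]  node(2,2) S=173.2618 payoff=0.0000 vs cont=0.0000 → 0.0000 [wait]  ⇒ S*(2)=-
t_1: node(1,0) S=140.6299 payoff=0.0000 vs cont=0.9394 → 0.9394 [wait]  node(1,1) S=161.6198 payoff=0.0000 vs cont=0.1036 → 0.1036 [wait]  ⇒ S*(1)=-
t_0: node(0,0) S=150.7600 payoff=0.0000 vs cont=0.5191 → 0.5191 [wait]  ⇒ S*(0)=-

price = 0.5191
boundary = - - - - - - 99.3198 92.6462
tree:
0.5191
0.9394 0.1036
1.6791 0.2083 0.0000
2.9549 0.4187 0.0000 0.0000
5.0943 0.8418 0.0000 0.0000 0.0000
8.5406 1.6923 0.0000 0.0000 0.0000 0.0000
13.7502 3.4021 0.0000 0.0000 0.0000 0.0000 0.0000
20.4238 6.8395 0.0000 0.0000 0.0000 0.0000 0.0000 0.0000
26.6490 13.7502 0.0000 0.0000 0.0000 0.0000 0.0000 0.0000 0.0000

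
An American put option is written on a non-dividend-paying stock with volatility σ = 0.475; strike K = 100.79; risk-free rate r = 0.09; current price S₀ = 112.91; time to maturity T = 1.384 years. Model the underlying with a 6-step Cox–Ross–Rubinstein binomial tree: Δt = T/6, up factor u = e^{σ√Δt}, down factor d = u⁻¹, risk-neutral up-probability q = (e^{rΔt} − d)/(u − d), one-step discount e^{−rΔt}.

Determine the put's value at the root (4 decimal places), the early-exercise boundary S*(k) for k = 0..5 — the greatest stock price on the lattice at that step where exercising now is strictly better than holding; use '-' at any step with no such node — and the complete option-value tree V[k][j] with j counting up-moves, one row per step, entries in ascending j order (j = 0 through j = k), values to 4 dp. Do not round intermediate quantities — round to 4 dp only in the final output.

price = 13.3035
boundary = - - - 56.9512 71.5450 56.9512
tree:
13.3035
20.5351 6.3111
30.6411 10.8469 1.8381
43.8388 18.1532 3.6711 0.0000
55.4557 29.2450 7.3319 0.0000 0.0000
64.7030 43.8388 14.6431 0.0000 0.0000 0.0000
72.0641 55.4557 29.2450 0.0000 0.0000 0.0000 0.0000

Δt=0.23067, u=1.25625, d=0.79602, q=0.48879, disc=e^(-rΔt)=0.97945
k=6 terminal: V=max(K-S,0) → 72.0641 55.4557 29.2450 0.0000 0.0000 0.0000 0.0000
k=5: j=0 S=36.0870 intr=64.7030 cont=62.6322 V=64.7030[EX]; j=1 S=56.9512 intr=43.8388 cont=41.7679 V=43.8388[EX]; j=2 S=89.8785 intr=10.9115 cont=14.6431 V=14.6431[hold]; j=3 S=141.8433 intr=0.0000 cont=0.0000 V=0.0000[hold]; j=4 S=223.8524 intr=0.0000 cont=0.0000 V=0.0000[hold]; j=5 S=353.2763 intr=0.0000 cont=0.0000 V=0.0000[hold]  S*(5)=56.9512
k=4: j=0 S=45.3343 intr=55.4557 cont=53.3849 V=55.4557[EX]; j=1 S=71.5450 intr=29.2450 cont=28.9606 V=29.2450[EX]; j=2 S=112.9100 intr=0.0000 cont=7.3319 V=7.3319[hold]; j=3 S=178.1908 intr=0.0000 cont=0.0000 V=0.0000[hold]; j=4 S=281.2148 intr=0.0000 cont=0.0000 V=0.0000[hold]  S*(4)=71.5450
k=3: j=0 S=56.9512 intr=43.8388 cont=41.7679 V=43.8388[EX]; j=1 S=89.8785 intr=10.9115 cont=18.1532 V=18.1532[hold]; j=2 S=141.8433 intr=0.0000 cont=3.6711 V=3.6711[hold]; j=3 S=223.8524 intr=0.0000 cont=0.0000 V=0.0000[hold]  S*(3)=56.9512
k=2: j=0 S=71.5450 intr=29.2450 cont=30.6411 V=30.6411[hold]; j=1 S=112.9100 intr=0.0000 cont=10.8469 V=10.8469[hold]; j=2 S=178.1908 intr=0.0000 cont=1.8381 V=1.8381[hold]  S*(2)=-
k=1: j=0 S=89.8785 intr=10.9115 cont=20.5351 V=20.5351[hold]; j=1 S=141.8433 intr=0.0000 cont=6.3111 V=6.3111[hold]  S*(1)=-
k=0: j=0 S=112.9100 intr=0.0000 cont=13.3035 V=13.3035[hold]  S*(0)=-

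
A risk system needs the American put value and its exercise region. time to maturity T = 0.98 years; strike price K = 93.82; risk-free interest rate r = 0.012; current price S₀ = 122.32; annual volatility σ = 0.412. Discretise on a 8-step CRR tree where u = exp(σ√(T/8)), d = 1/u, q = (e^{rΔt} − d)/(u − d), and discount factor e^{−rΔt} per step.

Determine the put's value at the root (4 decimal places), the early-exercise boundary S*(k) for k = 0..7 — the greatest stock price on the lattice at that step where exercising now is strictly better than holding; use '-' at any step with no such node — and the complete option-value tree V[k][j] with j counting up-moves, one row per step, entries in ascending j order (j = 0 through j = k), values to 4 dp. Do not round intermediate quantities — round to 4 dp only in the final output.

params: Δt=0.12250 u=1.15512 d=0.86571 q=0.46910 e^(-rΔt)=0.99853
t_8 payoffs: 55.2282 42.3273 25.1137 2.1458 0.0000 0.0000 0.0000 0.0000 0.0000
t_7: node(7,0) S=44.5780 payoff=49.2420 vs cont=49.1042 → 49.2420 [stop]  node(7,1) S=59.4800 payoff=34.3400 vs cont=34.2022 → 34.3400 [stop]  node(7,2) S=79.3637 payoff=14.4563 vs cont=14.3185 → 14.4563 [stop]  node(7,3) S=105.8942 payoff=0.0000 vs cont=1.1376 → 1.1376 [wait]  node(7,4) S=141.2937 payoff=0.0000 vs cont=0.0000 → 0.0000 [wait]  node(7,5) S=188.5269 payoff=0.0000 vs cont=0.0000 → 0.0000 [wait]  node(7,6) S=251.5497 payoff=0.0000 vs cont=0.0000 → 0.0000 [wait]  node(7,7) S=335.6405 payoff=0.0000 vs cont=0.0000 → 0.0000 [wait]  ⇒ S*(7)=79.3637
t_6: node(6,0) S=51.4927 payoff=42.3273 vs cont=42.1895 → 42.3273 [stop]  node(6,1) S=68.7063 payoff=25.1137 vs cont=24.9759 → 25.1137 [stop]  node(6,2) S=91.6742 payoff=2.1458 vs cont=8.1965 → 8.1965 [wait]  node(6,3) S=122.3200 payoff=0.0000 vs cont=0.6030 → 0.6030 [wait]  node(6,4) S=163.2105 payoff=0.0000 vs cont=0.0000 → 0.0000 [wait]  node(6,5) S=217.7702 payoff=0.0000 vs cont=0.0000 → 0.0000 [wait]  node(6,6) S=290.5689 payoff=0.0000 vs cont=0.0000 → 0.0000 [wait]  ⇒ S*(6)=68.7063
t_5: node(5,0) S=59.4800 payoff=34.3400 vs cont=34.2022 → 34.3400 [stop]  node(5,1) S=79.3637 payoff=14.4563 vs cont=17.1527 → 17.1527 [wait]  node(5,2) S=105.8942 payoff=0.0000 vs cont=4.6276 → 4.6276 [wait]  node(5,3) S=141.2937 payoff=0.0000 vs cont=0.3197 → 0.3197 [wait]  node(5,4) S=188.5269 payoff=0.0000 vs cont=0.0000 → 0.0000 [wait]  node(5,5) S=251.5497 payoff=0.0000 vs cont=0.0000 → 0.0000 [wait]  ⇒ S*(5)=59.4800
t_4: node(4,0) S=68.7063 payoff=25.1137 vs cont=26.2389 → 26.2389 [wait]  node(4,1) S=91.6742 payoff=2.1458 vs cont=11.2607 → 11.2607 [wait]  node(4,2) S=122.3200 payoff=0.0000 vs cont=2.6030 → 2.6030 [wait]  node(4,3) S=163.2105 payoff=0.0000 vs cont=0.1695 → 0.1695 [wait]  node(4,4) S=217.7702 payoff=0.0000 vs cont=0.0000 → 0.0000 [wait]  ⇒ S*(4)=-
t_3: node(3,0) S=79.3637 payoff=14.4563 vs cont=19.1845 → 19.1845 [wait]  node(3,1) S=105.8942 payoff=0.0000 vs cont=7.1888 → 7.1888 [wait]  node(3,2) S=141.2937 payoff=0.0000 vs cont=1.4593 → 1.4593 [wait]  node(3,3) S=188.5269 payoff=0.0000 vs cont=0.0898 → 0.0898 [wait]  ⇒ S*(3)=-
t_2: node(2,0) S=91.6742 payoff=2.1458 vs cont=13.5374 → 13.5374 [wait]  node(2,1) S=122.3200 payoff=0.0000 vs cont=4.4945 → 4.4945 [wait]  node(2,2) S=163.2105 payoff=0.0000 vs cont=0.8157 → 0.8157 [wait]  ⇒ S*(2)=-
t_1: node(1,0) S=105.8942 payoff=0.0000 vs cont=9.2818 → 9.2818 [wait]  node(1,1) S=141.2937 payoff=0.0000 vs cont=2.7647 → 2.7647 [wait]  ⇒ S*(1)=-
t_0: node(0,0) S=122.3200 payoff=0.0000 vs cont=6.2155 → 6.2155 [wait]  ⇒ S*(0)=-

price = 6.2155
boundary = - - - - - 59.4800 68.7063 79.3637
tree:
6.2155
9.2818 2.7647
13.5374 4.4945 0.8157
19.1845 7.1888 1.4593 0.0898
26.2389 11.2607 2.6030 0.1695 0.0000
34.3400 17.1527 4.6276 0.3197 0.0000 0.0000
42.3273 25.1137 8.1965 0.6030 0.0000 0.0000 0.0000
49.2420 34.3400 14.4563 1.1376 0.0000 0.0000 0.0000 0.0000
55.2282 42.3273 25.1137 2.1458 0.0000 0.0000 0.0000 0.0000 0.0000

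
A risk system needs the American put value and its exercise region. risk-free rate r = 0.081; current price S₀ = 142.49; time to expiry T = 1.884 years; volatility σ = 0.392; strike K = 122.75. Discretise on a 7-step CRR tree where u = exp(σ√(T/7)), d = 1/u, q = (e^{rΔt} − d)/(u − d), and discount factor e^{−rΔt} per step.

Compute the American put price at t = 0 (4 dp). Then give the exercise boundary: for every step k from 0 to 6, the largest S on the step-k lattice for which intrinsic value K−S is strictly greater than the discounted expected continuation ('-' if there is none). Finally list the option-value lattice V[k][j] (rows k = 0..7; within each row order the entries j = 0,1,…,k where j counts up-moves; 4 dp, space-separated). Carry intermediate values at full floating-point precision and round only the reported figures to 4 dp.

Δt=0.26914  u=1.22552  d=0.81598  q=0.50315  discount=0.97844
step 7 (expiry): payoffs max(K−S,0) = 88.4305 71.2056 45.3354 6.4810 0.0000 0.0000 0.0000 0.0000
step 6: (k=6,j=0): S=42.0592, (K−S)⁺=80.6908, hold=78.0437 ⇒ V=80.6908 exercise | (k=6,j=1): S=63.1687, (K−S)⁺=59.5813, hold=56.9342 ⇒ V=59.5813 exercise | (k=6,j=2): S=94.8731, (K−S)⁺=27.8769, hold=25.2298 ⇒ V=27.8769 exercise | (k=6,j=3): S=142.4900, (K−S)⁺=0.0000, hold=3.1507 ⇒ V=3.1507 continue | (k=6,j=4): S=214.0058, (K−S)⁺=0.0000, hold=0.0000 ⇒ V=0.0000 continue | (k=6,j=5): S=321.4154, (K−S)⁺=0.0000, hold=0.0000 ⇒ V=0.0000 continue | (k=6,j=6): S=482.7338, (K−S)⁺=0.0000, hold=0.0000 ⇒ V=0.0000 continue  boundary S*=94.8731
step 5: (k=5,j=0): S=51.5444, (K−S)⁺=71.2056, hold=68.5585 ⇒ V=71.2056 exercise | (k=5,j=1): S=77.4146, (K−S)⁺=45.3354, hold=42.6884 ⇒ V=45.3354 exercise | (k=5,j=2): S=116.2690, (K−S)⁺=6.4810, hold=15.1030 ⇒ V=15.1030 continue | (k=5,j=3): S=174.6244, (K−S)⁺=0.0000, hold=1.5317 ⇒ V=1.5317 continue | (k=5,j=4): S=262.2685, (K−S)⁺=0.0000, hold=0.0000 ⇒ V=0.0000 continue | (k=5,j=5): S=393.9011, (K−S)⁺=0.0000, hold=0.0000 ⇒ V=0.0000 continue  boundary S*=77.4146
step 4: (k=4,j=0): S=63.1687, (K−S)⁺=59.5813, hold=56.9342 ⇒ V=59.5813 exercise | (k=4,j=1): S=94.8731, (K−S)⁺=27.8769, hold=29.4744 ⇒ V=29.4744 continue | (k=4,j=2): S=142.4900, (K−S)⁺=0.0000, hold=8.0962 ⇒ V=8.0962 continue | (k=4,j=3): S=214.0058, (K−S)⁺=0.0000, hold=0.7446 ⇒ V=0.7446 continue | (k=4,j=4): S=321.4154, (K−S)⁺=0.0000, hold=0.0000 ⇒ V=0.0000 continue  boundary S*=63.1687
step 3: (k=3,j=0): S=77.4146, (K−S)⁺=45.3354, hold=43.4748 ⇒ V=45.3354 exercise | (k=3,j=1): S=116.2690, (K−S)⁺=6.4810, hold=18.3143 ⇒ V=18.3143 continue | (k=3,j=2): S=174.6244, (K−S)⁺=0.0000, hold=4.3024 ⇒ V=4.3024 continue | (k=3,j=3): S=262.2685, (K−S)⁺=0.0000, hold=0.3620 ⇒ V=0.3620 continue  boundary S*=77.4146
step 2: (k=2,j=0): S=94.8731, (K−S)⁺=27.8769, hold=31.0553 ⇒ V=31.0553 continue | (k=2,j=1): S=142.4900, (K−S)⁺=0.0000, hold=11.0213 ⇒ V=11.0213 continue | (k=2,j=2): S=214.0058, (K−S)⁺=0.0000, hold=2.2697 ⇒ V=2.2697 continue  boundary S*=-
step 1: (k=1,j=0): S=116.2690, (K−S)⁺=6.4810, hold=20.5229 ⇒ V=20.5229 continue | (k=1,j=1): S=174.6244, (K−S)⁺=0.0000, hold=6.4753 ⇒ V=6.4753 continue  boundary S*=-
step 0: (k=0,j=0): S=142.4900, (K−S)⁺=0.0000, hold=13.1647 ⇒ V=13.1647 continue  boundary S*=-

price = 13.1647
boundary = - - - 77.4146 63.1687 77.4146 94.8731
tree:
13.1647
20.5229 6.4753
31.0553 11.0213 2.2697
45.3354 18.3143 4.3024 0.3620
59.5813 29.4744 8.0962 0.7446 0.0000
71.2056 45.3354 15.1030 1.5317 0.0000 0.0000
80.6908 59.5813 27.8769 3.1507 0.0000 0.0000 0.0000
88.4305 71.2056 45.3354 6.4810 0.0000 0.0000 0.0000 0.0000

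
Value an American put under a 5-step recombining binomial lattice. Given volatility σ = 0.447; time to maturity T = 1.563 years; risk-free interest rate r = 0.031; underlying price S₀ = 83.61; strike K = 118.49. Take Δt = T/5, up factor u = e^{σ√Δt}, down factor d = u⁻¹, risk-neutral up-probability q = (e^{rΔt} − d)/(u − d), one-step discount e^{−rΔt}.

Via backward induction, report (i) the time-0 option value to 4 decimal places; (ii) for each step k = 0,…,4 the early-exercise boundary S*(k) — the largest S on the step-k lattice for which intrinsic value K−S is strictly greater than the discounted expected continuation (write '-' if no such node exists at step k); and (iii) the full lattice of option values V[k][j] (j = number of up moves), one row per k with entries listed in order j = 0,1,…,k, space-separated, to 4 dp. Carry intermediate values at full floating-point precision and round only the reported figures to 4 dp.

params: Δt=0.31260 u=1.28392 d=0.77886 q=0.45712 e^(-rΔt)=0.99036
t_5 payoffs: 94.5258 78.9860 53.3693 11.1412 0.0000 0.0000
t_4: node(4,0) S=30.7682 payoff=87.7218 vs cont=86.5791 → 87.7218 [stop]  node(4,1) S=50.7201 payoff=67.7699 vs cont=66.6272 → 67.7699 [stop]  node(4,2) S=83.6100 payoff=34.8800 vs cont=33.7373 → 34.8800 [stop]  node(4,3) S=137.8277 payoff=0.0000 vs cont=5.9899 → 5.9899 [wait]  node(4,4) S=227.2033 payoff=0.0000 vs cont=0.0000 → 0.0000 [wait]  ⇒ S*(4)=83.6100
t_3: node(3,0) S=39.5040 payoff=78.9860 vs cont=77.8433 → 78.9860 [stop]  node(3,1) S=65.1207 payoff=53.3693 vs cont=52.2266 → 53.3693 [stop]  node(3,2) S=107.3488 payoff=11.1412 vs cont=21.4647 → 21.4647 [wait]  node(3,3) S=176.9602 payoff=0.0000 vs cont=3.2204 → 3.2204 [wait]  ⇒ S*(3)=65.1207
t_2: node(2,0) S=50.7201 payoff=67.7699 vs cont=66.6272 → 67.7699 [stop]  node(2,1) S=83.6100 payoff=34.8800 vs cont=38.4109 → 38.4109 [wait]  node(2,2) S=137.8277 payoff=0.0000 vs cont=12.9982 → 12.9982 [wait]  ⇒ S*(2)=50.7201
t_1: node(1,0) S=65.1207 payoff=53.3693 vs cont=53.8251 → 53.8251 [wait]  node(1,1) S=107.3488 payoff=11.1412 vs cont=26.5358 → 26.5358 [wait]  ⇒ S*(1)=-
t_0: node(0,0) S=83.6100 payoff=34.8800 vs cont=40.9517 → 40.9517 [wait]  ⇒ S*(0)=-

price = 40.9517
boundary = - - 50.7201 65.1207 83.6100
tree:
40.9517
53.8251 26.5358
67.7699 38.4109 12.9982
78.9860 53.3693 21.4647 3.2204
87.7218 67.7699 34.8800 5.9899 0.0000
94.5258 78.9860 53.3693 11.1412 0.0000 0.0000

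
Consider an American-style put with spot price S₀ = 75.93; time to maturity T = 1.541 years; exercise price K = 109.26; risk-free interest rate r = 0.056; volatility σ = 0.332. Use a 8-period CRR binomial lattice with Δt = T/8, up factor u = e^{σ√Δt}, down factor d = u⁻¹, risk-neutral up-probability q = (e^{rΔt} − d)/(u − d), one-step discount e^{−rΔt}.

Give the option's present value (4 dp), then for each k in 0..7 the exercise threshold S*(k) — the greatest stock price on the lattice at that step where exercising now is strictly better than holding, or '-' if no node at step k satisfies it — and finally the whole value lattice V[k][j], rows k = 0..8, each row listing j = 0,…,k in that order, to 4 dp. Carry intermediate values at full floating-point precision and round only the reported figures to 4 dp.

price = 33.6978
boundary = - 65.6344 75.9300 65.6344 75.9300 65.6344 75.9300 87.8406
tree:
33.6978
43.6256 24.5285
52.5252 33.3300 16.2836
60.2180 43.6256 23.7342 9.2071
66.8678 52.5252 33.3300 14.6801 3.9491
72.6159 60.2180 43.6256 22.6290 7.0721 0.9207
77.5846 66.8678 52.5252 33.3300 12.4489 1.8640 0.0000
81.8795 72.6159 60.2180 43.6256 21.4194 3.7738 0.0000 0.0000
85.5921 77.5846 66.8678 52.5252 33.3300 7.6405 0.0000 0.0000 0.0000

Δt=0.19262  u=1.15686  d=0.86441  q=0.50072  discount=0.98927
step 8 (expiry): payoffs max(K−S,0) = 85.5921 77.5846 66.8678 52.5252 33.3300 7.6405 0.0000 0.0000 0.0000
step 7: (k=7,j=0): S=27.3805, (K−S)⁺=81.8795, hold=80.7073 ⇒ V=81.8795 exercise | (k=7,j=1): S=36.6441, (K−S)⁺=72.6159, hold=71.4436 ⇒ V=72.6159 exercise | (k=7,j=2): S=49.0420, (K−S)⁺=60.2180, hold=59.0458 ⇒ V=60.2180 exercise | (k=7,j=3): S=65.6344, (K−S)⁺=43.6256, hold=42.4533 ⇒ V=43.6256 exercise | (k=7,j=4): S=87.8406, (K−S)⁺=21.4194, hold=20.2472 ⇒ V=21.4194 exercise | (k=7,j=5): S=117.5598, (K−S)⁺=0.0000, hold=3.7738 ⇒ V=3.7738 continue | (k=7,j=6): S=157.3339, (K−S)⁺=0.0000, hold=0.0000 ⇒ V=0.0000 continue | (k=7,j=7): S=210.5649, (K−S)⁺=0.0000, hold=0.0000 ⇒ V=0.0000 continue  boundary S*=87.8406
step 6: (k=6,j=0): S=31.6754, (K−S)⁺=77.5846, hold=76.4123 ⇒ V=77.5846 exercise | (k=6,j=1): S=42.3922, (K−S)⁺=66.8678, hold=65.6955 ⇒ V=66.8678 exercise | (k=6,j=2): S=56.7348, (K−S)⁺=52.5252, hold=51.3529 ⇒ V=52.5252 exercise | (k=6,j=3): S=75.9300, (K−S)⁺=33.3300, hold=32.1577 ⇒ V=33.3300 exercise | (k=6,j=4): S=101.6195, (K−S)⁺=7.6405, hold=12.4489 ⇒ V=12.4489 continue | (k=6,j=5): S=136.0005, (K−S)⁺=0.0000, hold=1.8640 ⇒ V=1.8640 continue | (k=6,j=6): S=182.0137, (K−S)⁺=0.0000, hold=0.0000 ⇒ V=0.0000 continue  boundary S*=75.9300
step 5: (k=5,j=0): S=36.6441, (K−S)⁺=72.6159, hold=71.4436 ⇒ V=72.6159 exercise | (k=5,j=1): S=49.0420, (K−S)⁺=60.2180, hold=59.0458 ⇒ V=60.2180 exercise | (k=5,j=2): S=65.6344, (K−S)⁺=43.6256, hold=42.4533 ⇒ V=43.6256 exercise | (k=5,j=3): S=87.8406, (K−S)⁺=21.4194, hold=22.6290 ⇒ V=22.6290 continue | (k=5,j=4): S=117.5598, (K−S)⁺=0.0000, hold=7.0721 ⇒ V=7.0721 continue | (k=5,j=5): S=157.3339, (K−S)⁺=0.0000, hold=0.9207 ⇒ V=0.9207 continue  boundary S*=65.6344
step 4: (k=4,j=0): S=42.3922, (K−S)⁺=66.8678, hold=65.6955 ⇒ V=66.8678 exercise | (k=4,j=1): S=56.7348, (K−S)⁺=52.5252, hold=51.3529 ⇒ V=52.5252 exercise | (k=4,j=2): S=75.9300, (K−S)⁺=33.3300, hold=32.7569 ⇒ V=33.3300 exercise | (k=4,j=3): S=101.6195, (K−S)⁺=7.6405, hold=14.6801 ⇒ V=14.6801 continue | (k=4,j=4): S=136.0005, (K−S)⁺=0.0000, hold=3.9491 ⇒ V=3.9491 continue  boundary S*=75.9300
step 3: (k=3,j=0): S=49.0420, (K−S)⁺=60.2180, hold=59.0458 ⇒ V=60.2180 exercise | (k=3,j=1): S=65.6344, (K−S)⁺=43.6256, hold=42.4533 ⇒ V=43.6256 exercise | (k=3,j=2): S=87.8406, (K−S)⁺=21.4194, hold=23.7342 ⇒ V=23.7342 continue | (k=3,j=3): S=117.5598, (K−S)⁺=0.0000, hold=9.2071 ⇒ V=9.2071 continue  boundary S*=65.6344
step 2: (k=2,j=0): S=56.7348, (K−S)⁺=52.5252, hold=51.3529 ⇒ V=52.5252 exercise | (k=2,j=1): S=75.9300, (K−S)⁺=33.3300, hold=33.3044 ⇒ V=33.3300 exercise | (k=2,j=2): S=101.6195, (K−S)⁺=7.6405, hold=16.2836 ⇒ V=16.2836 continue  boundary S*=75.9300
step 1: (k=1,j=0): S=65.6344, (K−S)⁺=43.6256, hold=42.4533 ⇒ V=43.6256 exercise | (k=1,j=1): S=87.8406, (K−S)⁺=21.4194, hold=24.5285 ⇒ V=24.5285 continue  boundary S*=65.6344
step 0: (k=0,j=0): S=75.9300, (K−S)⁺=33.3300, hold=33.6978 ⇒ V=33.6978 continue  boundary S*=-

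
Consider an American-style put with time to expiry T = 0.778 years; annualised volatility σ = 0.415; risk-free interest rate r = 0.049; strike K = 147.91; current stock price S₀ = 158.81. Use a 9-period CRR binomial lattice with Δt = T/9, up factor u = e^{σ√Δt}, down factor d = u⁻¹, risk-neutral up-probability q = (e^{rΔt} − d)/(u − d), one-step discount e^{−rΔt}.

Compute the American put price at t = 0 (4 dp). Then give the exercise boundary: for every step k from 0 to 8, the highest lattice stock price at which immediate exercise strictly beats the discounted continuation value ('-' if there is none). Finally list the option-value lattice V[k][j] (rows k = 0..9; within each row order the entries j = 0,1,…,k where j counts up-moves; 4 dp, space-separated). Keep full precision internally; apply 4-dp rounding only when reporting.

Δt=0.08644  u=1.12977  d=0.88513  q=0.48689  discount=0.99577
step 9 (expiry): payoffs max(K−S,0) = 94.9485 80.3108 61.6273 37.7801 7.3418 0.0000 0.0000 0.0000 0.0000 0.0000
step 8: (k=8,j=0): S=59.8344, (K−S)⁺=88.0756, hold=87.4504 ⇒ V=88.0756 exercise | (k=8,j=1): S=76.3717, (K−S)⁺=71.5383, hold=70.9131 ⇒ V=71.5383 exercise | (k=8,j=2): S=97.4798, (K−S)⁺=50.4302, hold=49.8051 ⇒ V=50.4302 exercise | (k=8,j=3): S=124.4217, (K−S)⁺=23.4883, hold=22.8631 ⇒ V=23.4883 exercise | (k=8,j=4): S=158.8100, (K−S)⁺=0.0000, hold=3.7513 ⇒ V=3.7513 continue | (k=8,j=5): S=202.7027, (K−S)⁺=0.0000, hold=0.0000 ⇒ V=0.0000 continue | (k=8,j=6): S=258.7267, (K−S)⁺=0.0000, hold=0.0000 ⇒ V=0.0000 continue | (k=8,j=7): S=330.2349, (K−S)⁺=0.0000, hold=0.0000 ⇒ V=0.0000 continue | (k=8,j=8): S=421.5069, (K−S)⁺=0.0000, hold=0.0000 ⇒ V=0.0000 continue  boundary S*=124.4217
step 7: (k=7,j=0): S=67.5992, (K−S)⁺=80.3108, hold=79.6856 ⇒ V=80.3108 exercise | (k=7,j=1): S=86.2827, (K−S)⁺=61.6273, hold=61.0021 ⇒ V=61.6273 exercise | (k=7,j=2): S=110.1299, (K−S)⁺=37.7801, hold=37.1549 ⇒ V=37.7801 exercise | (k=7,j=3): S=140.5682, (K−S)⁺=7.3418, hold=13.8200 ⇒ V=13.8200 continue | (k=7,j=4): S=179.4191, (K−S)⁺=0.0000, hold=1.9167 ⇒ V=1.9167 continue | (k=7,j=5): S=229.0079, (K−S)⁺=0.0000, hold=0.0000 ⇒ V=0.0000 continue | (k=7,j=6): S=292.3022, (K−S)⁺=0.0000, hold=0.0000 ⇒ V=0.0000 continue | (k=7,j=7): S=373.0902, (K−S)⁺=0.0000, hold=0.0000 ⇒ V=0.0000 continue  boundary S*=110.1299
step 6: (k=6,j=0): S=76.3717, (K−S)⁺=71.5383, hold=70.9131 ⇒ V=71.5383 exercise | (k=6,j=1): S=97.4798, (K−S)⁺=50.4302, hold=49.8051 ⇒ V=50.4302 exercise | (k=6,j=2): S=124.4217, (K−S)⁺=23.4883, hold=26.0039 ⇒ V=26.0039 continue | (k=6,j=3): S=158.8100, (K−S)⁺=0.0000, hold=7.9905 ⇒ V=7.9905 continue | (k=6,j=4): S=202.7027, (K−S)⁺=0.0000, hold=0.9793 ⇒ V=0.9793 continue | (k=6,j=5): S=258.7267, (K−S)⁺=0.0000, hold=0.0000 ⇒ V=0.0000 continue | (k=6,j=6): S=330.2349, (K−S)⁺=0.0000, hold=0.0000 ⇒ V=0.0000 continue  boundary S*=97.4798
step 5: (k=5,j=0): S=86.2827, (K−S)⁺=61.6273, hold=61.0021 ⇒ V=61.6273 exercise | (k=5,j=1): S=110.1299, (K−S)⁺=37.7801, hold=38.3745 ⇒ V=38.3745 continue | (k=5,j=2): S=140.5682, (K−S)⁺=7.3418, hold=17.1606 ⇒ V=17.1606 continue | (k=5,j=3): S=179.4191, (K−S)⁺=0.0000, hold=4.5575 ⇒ V=4.5575 continue | (k=5,j=4): S=229.0079, (K−S)⁺=0.0000, hold=0.5004 ⇒ V=0.5004 continue | (k=5,j=5): S=292.3022, (K−S)⁺=0.0000, hold=0.0000 ⇒ V=0.0000 continue  boundary S*=86.2827
step 4: (k=4,j=0): S=97.4798, (K−S)⁺=50.4302, hold=50.0933 ⇒ V=50.4302 exercise | (k=4,j=1): S=124.4217, (K−S)⁺=23.4883, hold=27.9272 ⇒ V=27.9272 continue | (k=4,j=2): S=158.8100, (K−S)⁺=0.0000, hold=10.9778 ⇒ V=10.9778 continue | (k=4,j=3): S=202.7027, (K−S)⁺=0.0000, hold=2.5713 ⇒ V=2.5713 continue | (k=4,j=4): S=258.7267, (K−S)⁺=0.0000, hold=0.2557 ⇒ V=0.2557 continue  boundary S*=97.4798
step 3: (k=3,j=0): S=110.1299, (K−S)⁺=37.7801, hold=39.3070 ⇒ V=39.3070 continue | (k=3,j=1): S=140.5682, (K−S)⁺=7.3418, hold=19.5916 ⇒ V=19.5916 continue | (k=3,j=2): S=179.4191, (K−S)⁺=0.0000, hold=6.8557 ⇒ V=6.8557 continue | (k=3,j=3): S=229.0079, (K−S)⁺=0.0000, hold=1.4377 ⇒ V=1.4377 continue  boundary S*=-
step 2: (k=2,j=0): S=124.4217, (K−S)⁺=23.4883, hold=29.5823 ⇒ V=29.5823 continue | (k=2,j=1): S=158.8100, (K−S)⁺=0.0000, hold=13.3341 ⇒ V=13.3341 continue | (k=2,j=2): S=202.7027, (K−S)⁺=0.0000, hold=4.1999 ⇒ V=4.1999 continue  boundary S*=-
step 1: (k=1,j=0): S=140.5682, (K−S)⁺=7.3418, hold=21.5797 ⇒ V=21.5797 continue | (k=1,j=1): S=179.4191, (K−S)⁺=0.0000, hold=8.8492 ⇒ V=8.8492 continue  boundary S*=-
step 0: (k=0,j=0): S=158.8100, (K−S)⁺=0.0000, hold=15.3164 ⇒ V=15.3164 continue  boundary S*=-

price = 15.3164
boundary = - - - - 97.4798 86.2827 97.4798 110.1299 124.4217
tree:
15.3164
21.5797 8.8492
29.5823 13.3341 4.1999
39.3070 19.5916 6.8557 1.4377
50.4302 27.9272 10.9778 2.5713 0.2557
61.6273 38.3745 17.1606 4.5575 0.5004 0.0000
71.5383 50.4302 26.0039 7.9905 0.9793 0.0000 0.0000
80.3108 61.6273 37.7801 13.8200 1.9167 0.0000 0.0000 0.0000
88.0756 71.5383 50.4302 23.4883 3.7513 0.0000 0.0000 0.0000 0.0000
94.9485 80.3108 61.6273 37.7801 7.3418 0.0000 0.0000 0.0000 0.0000 0.0000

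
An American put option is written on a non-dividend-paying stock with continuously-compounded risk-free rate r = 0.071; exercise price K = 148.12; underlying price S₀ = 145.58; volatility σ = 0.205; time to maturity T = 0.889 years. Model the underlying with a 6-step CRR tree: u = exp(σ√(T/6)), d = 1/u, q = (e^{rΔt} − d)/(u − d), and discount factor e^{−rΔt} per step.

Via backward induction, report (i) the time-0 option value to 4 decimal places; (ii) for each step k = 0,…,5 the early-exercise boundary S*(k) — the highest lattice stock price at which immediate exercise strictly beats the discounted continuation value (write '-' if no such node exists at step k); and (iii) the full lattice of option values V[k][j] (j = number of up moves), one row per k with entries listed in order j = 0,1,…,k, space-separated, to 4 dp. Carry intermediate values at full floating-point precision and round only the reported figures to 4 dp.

price = 9.2119
boundary = - - 124.3260 114.8926 124.3260 134.5339
tree:
9.2119
15.0893 4.5269
23.7940 8.1785 1.5930
33.2274 14.2905 3.2795 0.2284
41.9451 23.7940 6.7033 0.5099 0.0000
50.0013 33.2274 13.5861 1.1380 0.0000 0.0000
57.4462 41.9451 23.7940 2.5400 0.0000 0.0000 0.0000

Δt=0.14817  u=1.08211  d=0.92412  q=0.54722  discount=0.98954
step 6 (expiry): payoffs max(K−S,0) = 57.4462 41.9451 23.7940 2.5400 0.0000 0.0000 0.0000
step 5: (k=5,j=0): S=98.1187, (K−S)⁺=50.0013, hold=48.4512 ⇒ V=50.0013 exercise | (k=5,j=1): S=114.8926, (K−S)⁺=33.2274, hold=31.6774 ⇒ V=33.2274 exercise | (k=5,j=2): S=134.5339, (K−S)⁺=13.5861, hold=12.0361 ⇒ V=13.5861 exercise | (k=5,j=3): S=157.5330, (K−S)⁺=0.0000, hold=1.1380 ⇒ V=1.1380 continue | (k=5,j=4): S=184.4640, (K−S)⁺=0.0000, hold=0.0000 ⇒ V=0.0000 continue | (k=5,j=5): S=215.9989, (K−S)⁺=0.0000, hold=0.0000 ⇒ V=0.0000 continue  boundary S*=134.5339
step 4: (k=4,j=0): S=106.1749, (K−S)⁺=41.9451, hold=40.3951 ⇒ V=41.9451 exercise | (k=4,j=1): S=124.3260, (K−S)⁺=23.7940, hold=22.2440 ⇒ V=23.7940 exercise | (k=4,j=2): S=145.5800, (K−S)⁺=2.5400, hold=6.7033 ⇒ V=6.7033 continue | (k=4,j=3): S=170.4675, (K−S)⁺=0.0000, hold=0.5099 ⇒ V=0.5099 continue | (k=4,j=4): S=199.6096, (K−S)⁺=0.0000, hold=0.0000 ⇒ V=0.0000 continue  boundary S*=124.3260
step 3: (k=3,j=0): S=114.8926, (K−S)⁺=33.2274, hold=31.6774 ⇒ V=33.2274 exercise | (k=3,j=1): S=134.5339, (K−S)⁺=13.5861, hold=14.2905 ⇒ V=14.2905 continue | (k=3,j=2): S=157.5330, (K−S)⁺=0.0000, hold=3.2795 ⇒ V=3.2795 continue | (k=3,j=3): S=184.4640, (K−S)⁺=0.0000, hold=0.2284 ⇒ V=0.2284 continue  boundary S*=114.8926
step 2: (k=2,j=0): S=124.3260, (K−S)⁺=23.7940, hold=22.6254 ⇒ V=23.7940 exercise | (k=2,j=1): S=145.5800, (K−S)⁺=2.5400, hold=8.1785 ⇒ V=8.1785 continue | (k=2,j=2): S=170.4675, (K−S)⁺=0.0000, hold=1.5930 ⇒ V=1.5930 continue  boundary S*=124.3260
step 1: (k=1,j=0): S=134.5339, (K−S)⁺=13.5861, hold=15.0893 ⇒ V=15.0893 continue | (k=1,j=1): S=157.5330, (K−S)⁺=0.0000, hold=4.5269 ⇒ V=4.5269 continue  boundary S*=-
step 0: (k=0,j=0): S=145.5800, (K−S)⁺=2.5400, hold=9.2119 ⇒ V=9.2119 continue  boundary S*=-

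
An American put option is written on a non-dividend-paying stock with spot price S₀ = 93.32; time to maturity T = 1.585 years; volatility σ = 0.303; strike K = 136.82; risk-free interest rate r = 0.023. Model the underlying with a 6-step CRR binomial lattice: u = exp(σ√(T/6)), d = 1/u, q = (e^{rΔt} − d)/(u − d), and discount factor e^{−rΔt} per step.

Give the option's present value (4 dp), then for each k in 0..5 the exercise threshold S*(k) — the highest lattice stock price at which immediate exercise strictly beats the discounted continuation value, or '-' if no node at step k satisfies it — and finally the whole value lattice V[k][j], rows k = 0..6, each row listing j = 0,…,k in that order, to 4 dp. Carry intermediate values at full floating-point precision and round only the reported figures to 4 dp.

Δt=0.26417  u=1.16851  d=0.85579  q=0.48063  discount=0.99394
step 6 (expiry): payoffs max(K−S,0) = 100.1619 86.7661 68.4750 43.5000 9.3984 0.0000 0.0000
step 5: (k=5,j=0): S=42.8355, (K−S)⁺=93.9845, hold=93.1557 ⇒ V=93.9845 exercise | (k=5,j=1): S=58.4887, (K−S)⁺=78.3313, hold=77.5025 ⇒ V=78.3313 exercise | (k=5,j=2): S=79.8621, (K−S)⁺=56.9579, hold=56.1291 ⇒ V=56.9579 exercise | (k=5,j=3): S=109.0458, (K−S)⁺=27.7742, hold=26.9454 ⇒ V=27.7742 exercise | (k=5,j=4): S=148.8940, (K−S)⁺=0.0000, hold=4.8517 ⇒ V=4.8517 continue | (k=5,j=5): S=203.3038, (K−S)⁺=0.0000, hold=0.0000 ⇒ V=0.0000 continue  boundary S*=109.0458
step 4: (k=4,j=0): S=50.0539, (K−S)⁺=86.7661, hold=85.9373 ⇒ V=86.7661 exercise | (k=4,j=1): S=68.3450, (K−S)⁺=68.4750, hold=67.6463 ⇒ V=68.4750 exercise | (k=4,j=2): S=93.3200, (K−S)⁺=43.5000, hold=42.6712 ⇒ V=43.5000 exercise | (k=4,j=3): S=127.4216, (K−S)⁺=9.3984, hold=16.6554 ⇒ V=16.6554 continue | (k=4,j=4): S=173.9848, (K−S)⁺=0.0000, hold=2.5045 ⇒ V=2.5045 continue  boundary S*=93.3200
step 3: (k=3,j=0): S=58.4887, (K−S)⁺=78.3313, hold=77.5025 ⇒ V=78.3313 exercise | (k=3,j=1): S=79.8621, (K−S)⁺=56.9579, hold=56.1291 ⇒ V=56.9579 exercise | (k=3,j=2): S=109.0458, (K−S)⁺=27.7742, hold=30.4123 ⇒ V=30.4123 continue | (k=3,j=3): S=148.8940, (K−S)⁺=0.0000, hold=9.7943 ⇒ V=9.7943 continue  boundary S*=79.8621
step 2: (k=2,j=0): S=68.3450, (K−S)⁺=68.4750, hold=67.6463 ⇒ V=68.4750 exercise | (k=2,j=1): S=93.3200, (K−S)⁺=43.5000, hold=43.9315 ⇒ V=43.9315 continue | (k=2,j=2): S=127.4216, (K−S)⁺=9.3984, hold=20.3784 ⇒ V=20.3784 continue  boundary S*=68.3450
step 1: (k=1,j=0): S=79.8621, (K−S)⁺=56.9579, hold=56.3353 ⇒ V=56.9579 exercise | (k=1,j=1): S=109.0458, (K−S)⁺=27.7742, hold=32.4136 ⇒ V=32.4136 continue  boundary S*=79.8621
step 0: (k=0,j=0): S=93.3200, (K−S)⁺=43.5000, hold=44.8875 ⇒ V=44.8875 continue  boundary S*=-

price = 44.8875
boundary = - 79.8621 68.3450 79.8621 93.3200 109.0458
tree:
44.8875
56.9579 32.4136
68.4750 43.9315 20.3784
78.3313 56.9579 30.4123 9.7943
86.7661 68.4750 43.5000 16.6554 2.5045
93.9845 78.3313 56.9579 27.7742 4.8517 0.0000
100.1619 86.7661 68.4750 43.5000 9.3984 0.0000 0.0000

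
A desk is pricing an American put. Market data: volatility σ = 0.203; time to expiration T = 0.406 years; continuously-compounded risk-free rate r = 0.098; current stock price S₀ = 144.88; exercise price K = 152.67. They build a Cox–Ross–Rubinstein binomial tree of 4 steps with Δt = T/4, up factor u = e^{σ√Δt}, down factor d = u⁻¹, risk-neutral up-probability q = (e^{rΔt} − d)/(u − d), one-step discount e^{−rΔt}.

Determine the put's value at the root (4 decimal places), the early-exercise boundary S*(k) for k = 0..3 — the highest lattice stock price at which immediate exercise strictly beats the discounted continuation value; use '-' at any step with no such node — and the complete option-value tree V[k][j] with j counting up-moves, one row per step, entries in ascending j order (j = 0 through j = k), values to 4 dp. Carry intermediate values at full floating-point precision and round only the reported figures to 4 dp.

price = 10.0059
boundary = - 135.8066 127.3015 135.8066
tree:
10.0059
16.8634 4.8195
25.3685 9.2093 1.4713
33.3410 16.8634 3.3854 0.0000
40.8142 25.3685 7.7900 0.0000 0.0000

params: Δt=0.10150 u=1.06681 d=0.93737 q=0.56107 e^(-rΔt)=0.99010
t_4 payoffs: 40.8142 25.3685 7.7900 0.0000 0.0000
t_3: node(3,0) S=119.3290 payoff=33.3410 vs cont=31.8300 → 33.3410 [stop]  node(3,1) S=135.8066 payoff=16.8634 vs cont=15.3523 → 16.8634 [stop]  node(3,2) S=154.5596 payoff=0.0000 vs cont=3.3854 → 3.3854 [wait]  node(3,3) S=175.9021 payoff=0.0000 vs cont=0.0000 → 0.0000 [wait]  ⇒ S*(3)=135.8066
t_2: node(2,0) S=127.3015 payoff=25.3685 vs cont=23.8575 → 25.3685 [stop]  node(2,1) S=144.8800 payoff=7.7900 vs cont=9.2093 → 9.2093 [wait]  node(2,2) S=164.8859 payoff=0.0000 vs cont=1.4713 → 1.4713 [wait]  ⇒ S*(2)=127.3015
t_1: node(1,0) S=135.8066 payoff=16.8634 vs cont=16.1407 → 16.8634 [stop]  node(1,1) S=154.5596 payoff=0.0000 vs cont=4.8195 → 4.8195 [wait]  ⇒ S*(1)=135.8066
t_0: node(0,0) S=144.8800 payoff=7.7900 vs cont=10.0059 → 10.0059 [wait]  ⇒ S*(0)=-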